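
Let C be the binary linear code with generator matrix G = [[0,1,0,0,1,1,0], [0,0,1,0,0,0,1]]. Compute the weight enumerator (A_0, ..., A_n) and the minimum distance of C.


Weight distribution: A_0 = 1, A_2 = 1, A_3 = 1, A_5 = 1. Minimum distance d = 2.

Enumerate all 2^2 = 4 messages m ∈ F_2^2.
For each, compute codeword c = mG in F_2^7, then tally its weight.
  m = 00 → c = 0000000, weight = 0.
  m = 10 → c = 0100110, weight = 3.
  m = 01 → c = 0010001, weight = 2.
  m = 11 → c = 0110111, weight = 5.
Tally weights:
  weight 0: 1 codewords.
  weight 2: 1 codewords.
  weight 3: 1 codewords.
  weight 5: 1 codewords.
Minimum distance d = smallest w > 0 with A_w > 0 = 2.
Sanity: Σ A_w = 4 = 2^2 = 4 ✓.


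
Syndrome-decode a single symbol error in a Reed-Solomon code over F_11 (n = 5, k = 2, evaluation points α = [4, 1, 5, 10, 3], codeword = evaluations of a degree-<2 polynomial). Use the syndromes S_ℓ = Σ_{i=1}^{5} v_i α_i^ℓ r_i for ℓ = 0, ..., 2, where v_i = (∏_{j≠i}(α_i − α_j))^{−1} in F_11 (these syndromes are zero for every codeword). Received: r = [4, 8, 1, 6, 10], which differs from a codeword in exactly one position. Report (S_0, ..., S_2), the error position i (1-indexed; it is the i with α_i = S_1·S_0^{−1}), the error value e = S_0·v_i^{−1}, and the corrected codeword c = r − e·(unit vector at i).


S = (10, 7, 6), error at position 1, error magnitude e = 4, c = [0, 8, 1, 6, 10].

Step 1: column multipliers v_i = (∏_{j≠i}(α_i − α_j))^{−1} mod 11.
  i = 1 (α = 4): (4−1)(4−5)(4−10)(4−3) = 3·(−1)·(−6)·1 = 18 ≡ 7, so v_1 = 7^{−1} = 8 (mod 11).
  i = 2 (α = 1): (1−4)(1−5)(1−10)(1−3) = (−3)·(−4)·(−9)·(−2) = 216 ≡ 7, so v_2 = 7^{−1} = 8 (mod 11).
  i = 3 (α = 5): (5−4)(5−1)(5−10)(5−3) = 1·4·(−5)·2 = −40 ≡ 4, so v_3 = 4^{−1} = 3 (mod 11).
  i = 4 (α = 10): (10−4)(10−1)(10−5)(10−3) = 6·9·5·7 = 1890 ≡ 9, so v_4 = 9^{−1} = 5 (mod 11).
  i = 5 (α = 3): (3−4)(3−1)(3−5)(3−10) = (−1)·2·(−2)·(−7) = −28 ≡ 5, so v_5 = 5^{−1} = 9 (mod 11).
  v = [8, 8, 3, 5, 9].
Step 2: syndromes of r = [4, 8, 1, 6, 10] (all sums mod 11).
  S_0 = Σ v_i r_i = 8·4 + 8·8 + 3·1 + 5·6 + 9·10 = 219 ≡ 10.
  S_1 = Σ v_i α_i r_i = 8·4·4 + 8·1·8 + 3·5·1 + 5·10·6 + 9·3·10 = 777 ≡ 7.
  α_i^2 mod 11 = [5, 1, 3, 1, 9].
  S_2 = Σ v_i α_i^2 r_i = 8·5·4 + 8·1·8 + 3·3·1 + 5·1·6 + 9·9·10 = 1073 ≡ 6.
  S = (10, 7, 6) ≠ 0, so r is not a codeword (an error is present).
Step 3: locate the error. For a single error e at position i, S_ℓ = v_i·e·α_i^ℓ, so α_err = S_1/S_0.
  S_0^{−1} = 10^{−1} = 10 (mod 11), so α_err = 7·10 = 70 ≡ 4 = α_1. Error position i = 1.
  Consistency check: S_2/S_1 = 6·8 = 48 ≡ 4 = α_err ✓ (single-error assumption holds).
Step 4: error magnitude e = S_0/v_1 = S_0·∏_{j≠1}(α_1 − α_j) = 10·7 = 70 ≡ 4 (mod 11).
Step 5: correct position 1: c_1 = r_1 − e = 4 − 4 ≡ 0 (mod 11). Hence c = [0, 8, 1, 6, 10].
  Check: interpolating c through the α_i gives m(x) = 7 + 1·x (degree < 2) with m(α_i) = c_i for every i, so c is indeed a codeword.


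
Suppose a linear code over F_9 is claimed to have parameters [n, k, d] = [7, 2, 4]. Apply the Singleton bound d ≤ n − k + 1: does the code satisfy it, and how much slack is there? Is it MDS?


Singleton RHS = n − k + 1 = 6, slack = 2, bound satisfied, not MDS.

Singleton bound: d ≤ n − k + 1.
Here n = 7, k = 2, so n − k + 1 = 6.
Given d = 4, check d ≤ 6: YES.
Slack = (n − k + 1) − d = 2.
The code is NOT MDS (slack = 2 > 0).
Description: the claimed parameters are [7, 2, 4]_9; such a code would be non-MDS.


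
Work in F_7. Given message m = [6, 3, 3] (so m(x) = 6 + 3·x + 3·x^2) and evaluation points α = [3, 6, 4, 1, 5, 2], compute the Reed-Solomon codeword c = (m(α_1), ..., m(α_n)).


c = [0, 6, 3, 5, 5, 3]

Message polynomial: m(x) = 6 + 3·x + 3·x^2 (mod 7).
For each evaluation point α_i, compute m(α_i) mod 7:
  α_1 = 3: Horner steps 3 → 5 → 0, so m(3) = 0.
  α_2 = 6: Horner steps 3 → 0 → 6, so m(6) = 6.
  α_3 = 4: Horner steps 3 → 1 → 3, so m(4) = 3.
  α_4 = 1: Horner steps 3 → 6 → 5, so m(1) = 5.
  α_5 = 5: Horner steps 3 → 4 → 5, so m(5) = 5.
  α_6 = 2: Horner steps 3 → 2 → 3, so m(2) = 3.
Codeword c = [0, 6, 3, 5, 5, 3] ∈ F_7^6.


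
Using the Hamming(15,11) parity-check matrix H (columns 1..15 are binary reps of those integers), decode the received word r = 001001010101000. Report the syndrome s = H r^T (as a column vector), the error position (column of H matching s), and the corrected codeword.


s = (1, 0, 1, 1)^T, error position = 11, corrected codeword c = 001001010111000

Compute s = H r^T mod 2 one row at a time:
  s_1 = 1 + 0 + 1 + 0 + 1 + 0 + 0 + 0 = 3 ≡ 1 (mod 2).
  s_2 = 0 + 0 + 1 + 0 + 1 + 0 + 0 + 0 = 2 ≡ 0 (mod 2).
  s_3 = 0 + 1 + 1 + 0 + 1 + 0 + 0 + 0 = 3 ≡ 1 (mod 2).
  s_4 = 0 + 1 + 0 + 0 + 0 + 0 + 0 + 0 = 1 ≡ 1 (mod 2).
s = (1, 0, 1, 1)^T — this equals column 11 of H (binary 1011), so error is at position 11.
Correct: flip bit 11 of r = 001001010101000 to get c = 001001010111000.


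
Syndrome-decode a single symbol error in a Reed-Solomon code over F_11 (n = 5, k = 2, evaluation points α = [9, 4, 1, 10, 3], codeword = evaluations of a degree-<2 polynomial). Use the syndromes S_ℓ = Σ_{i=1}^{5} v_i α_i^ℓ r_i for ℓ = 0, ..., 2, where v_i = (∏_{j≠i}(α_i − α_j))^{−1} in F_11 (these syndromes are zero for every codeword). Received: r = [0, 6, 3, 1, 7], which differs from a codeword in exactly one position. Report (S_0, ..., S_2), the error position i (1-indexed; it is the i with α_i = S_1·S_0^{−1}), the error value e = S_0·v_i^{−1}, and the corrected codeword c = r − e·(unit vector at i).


S = (6, 7, 10), error at position 5, error magnitude e = 2, c = [0, 6, 3, 1, 5].

Step 1: column multipliers v_i = (∏_{j≠i}(α_i − α_j))^{−1} mod 11.
  i = 1 (α = 9): (9−4)(9−1)(9−10)(9−3) = 5·8·(−1)·6 = −240 ≡ 2, so v_1 = 2^{−1} = 6 (mod 11).
  i = 2 (α = 4): (4−9)(4−1)(4−10)(4−3) = (−5)·3·(−6)·1 = 90 ≡ 2, so v_2 = 2^{−1} = 6 (mod 11).
  i = 3 (α = 1): (1−9)(1−4)(1−10)(1−3) = (−8)·(−3)·(−9)·(−2) = 432 ≡ 3, so v_3 = 3^{−1} = 4 (mod 11).
  i = 4 (α = 10): (10−9)(10−4)(10−1)(10−3) = 1·6·9·7 = 378 ≡ 4, so v_4 = 4^{−1} = 3 (mod 11).
  i = 5 (α = 3): (3−9)(3−4)(3−1)(3−10) = (−6)·(−1)·2·(−7) = −84 ≡ 4, so v_5 = 4^{−1} = 3 (mod 11).
  v = [6, 6, 4, 3, 3].
Step 2: syndromes of r = [0, 6, 3, 1, 7] (all sums mod 11).
  S_0 = Σ v_i r_i = 6·0 + 6·6 + 4·3 + 3·1 + 3·7 = 72 ≡ 6.
  S_1 = Σ v_i α_i r_i = 6·9·0 + 6·4·6 + 4·1·3 + 3·10·1 + 3·3·7 = 249 ≡ 7.
  α_i^2 mod 11 = [4, 5, 1, 1, 9].
  S_2 = Σ v_i α_i^2 r_i = 6·4·0 + 6·5·6 + 4·1·3 + 3·1·1 + 3·9·7 = 384 ≡ 10.
  S = (6, 7, 10) ≠ 0, so r is not a codeword (an error is present).
Step 3: locate the error. For a single error e at position i, S_ℓ = v_i·e·α_i^ℓ, so α_err = S_1/S_0.
  S_0^{−1} = 6^{−1} = 2 (mod 11), so α_err = 7·2 = 14 ≡ 3 = α_5. Error position i = 5.
  Consistency check: S_2/S_1 = 10·8 = 80 ≡ 3 = α_err ✓ (single-error assumption holds).
Step 4: error magnitude e = S_0/v_5 = S_0·∏_{j≠5}(α_5 − α_j) = 6·4 = 24 ≡ 2 (mod 11).
Step 5: correct position 5: c_5 = r_5 − e = 7 − 2 ≡ 5 (mod 11). Hence c = [0, 6, 3, 1, 5].
  Check: interpolating c through the α_i gives m(x) = 2 + 1·x (degree < 2) with m(α_i) = c_i for every i, so c is indeed a codeword.


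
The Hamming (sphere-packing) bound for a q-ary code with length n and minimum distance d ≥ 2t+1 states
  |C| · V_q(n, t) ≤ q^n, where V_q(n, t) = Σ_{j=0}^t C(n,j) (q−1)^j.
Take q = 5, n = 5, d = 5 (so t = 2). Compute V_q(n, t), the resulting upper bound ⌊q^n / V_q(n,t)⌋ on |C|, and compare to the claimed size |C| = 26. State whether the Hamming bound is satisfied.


V_q(n, t) = 181, q^n = 3125, Hamming bound = 17, |C| = 26 > bound (violated).

Step 1: Compute V_q(n, t) = Σ_{j=0}^2 C(n, j) (q−1)^j.
  j = 0: C(5,0)·(4)^0 = 1·1 = 1.
  j = 1: C(5,1)·(4)^1 = 5·4 = 20.
  j = 2: C(5,2)·(4)^2 = 10·16 = 160.
  V_q(n, t) = 1 + 20 + 160 = 181.
Step 2: q^n = 5^5 = 3125.
Step 3: Hamming bound ⌊q^n / V_q(n,t)⌋ = ⌊3125/181⌋ = 17.
Step 4: Compare |C| = 26 to 17: violated.
The claimed |C| lies above the Hamming bound, so no 5-ary code of length 5 with d ≥ 5 can have 26 codewords.


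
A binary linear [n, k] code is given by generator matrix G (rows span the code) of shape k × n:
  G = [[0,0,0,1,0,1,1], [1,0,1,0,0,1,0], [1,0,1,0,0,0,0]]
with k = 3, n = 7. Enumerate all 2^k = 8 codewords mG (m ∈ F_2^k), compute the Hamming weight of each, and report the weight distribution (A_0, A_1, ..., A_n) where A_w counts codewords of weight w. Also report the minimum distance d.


Weight distribution: A_0 = 1, A_1 = 1, A_2 = 2, A_3 = 2, A_4 = 1, A_5 = 1. Minimum distance d = 1.

Enumerate all 2^3 = 8 messages m ∈ F_2^3.
For each, compute codeword c = mG in F_2^7, then tally its weight.
  m = 000 → c = 0000000, weight = 0.
  m = 100 → c = 0001011, weight = 3.
  m = 010 → c = 1010010, weight = 3.
  m = 110 → c = 1011001, weight = 4.
  m = 001 → c = 1010000, weight = 2.
  m = 101 → c = 1011011, weight = 5.
  m = 011 → c = 0000010, weight = 1.
  m = 111 → c = 0001001, weight = 2.
Tally weights:
  weight 0: 1 codewords.
  weight 1: 1 codewords.
  weight 2: 2 codewords.
  weight 3: 2 codewords.
  weight 4: 1 codewords.
  weight 5: 1 codewords.
Minimum distance d = smallest w > 0 with A_w > 0 = 1.
Sanity: Σ A_w = 8 = 2^3 = 8 ✓.


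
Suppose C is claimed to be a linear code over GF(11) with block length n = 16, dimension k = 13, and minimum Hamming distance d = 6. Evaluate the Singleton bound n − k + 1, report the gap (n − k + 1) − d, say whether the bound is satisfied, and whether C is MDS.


Singleton RHS = n − k + 1 = 4, slack = -2, bound violated (no such code; not MDS).

Singleton bound: d ≤ n − k + 1.
Here n = 16, k = 13, so n − k + 1 = 4.
Given d = 6, check d ≤ 4: NO.
Slack = (n − k + 1) − d = -2.
The slack is negative: d = 6 exceeds n − k + 1 = 4 by 2, so the Singleton bound is violated and no linear [16, 13, 6]_11 code can exist. In particular it is not MDS (MDS requires d = n − k + 1 exactly).
Description: the claimed parameters are [16, 13, 6]_11; such a code would be impossible (violates the Singleton bound).


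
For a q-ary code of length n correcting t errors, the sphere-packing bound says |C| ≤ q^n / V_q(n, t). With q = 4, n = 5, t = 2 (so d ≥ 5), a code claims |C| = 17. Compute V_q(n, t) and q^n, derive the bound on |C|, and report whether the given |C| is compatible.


V_q(n, t) = 106, q^n = 1024, Hamming bound = 9, |C| = 17 > bound (violated).

Step 1: Compute V_q(n, t) = Σ_{j=0}^2 C(n, j) (q−1)^j.
  j = 0: C(5,0)·(3)^0 = 1·1 = 1.
  j = 1: C(5,1)·(3)^1 = 5·3 = 15.
  j = 2: C(5,2)·(3)^2 = 10·9 = 90.
  V_q(n, t) = 1 + 15 + 90 = 106.
Step 2: q^n = 4^5 = 1024.
Step 3: Hamming bound ⌊q^n / V_q(n,t)⌋ = ⌊1024/106⌋ = 9.
Step 4: Compare |C| = 17 to 9: violated.
The claimed |C| lies above the Hamming bound, so no 4-ary code of length 5 with d ≥ 5 can have 17 codewords.


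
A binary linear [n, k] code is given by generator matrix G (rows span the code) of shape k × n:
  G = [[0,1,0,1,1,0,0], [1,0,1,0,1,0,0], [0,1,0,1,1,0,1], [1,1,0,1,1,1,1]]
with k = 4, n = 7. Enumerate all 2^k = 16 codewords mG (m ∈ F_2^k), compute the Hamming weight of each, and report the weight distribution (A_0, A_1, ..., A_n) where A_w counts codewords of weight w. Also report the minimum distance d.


Weight distribution: A_0 = 1, A_1 = 1, A_2 = 1, A_3 = 4, A_4 = 5, A_5 = 3, A_6 = 1. Minimum distance d = 1.

Enumerate all 2^4 = 16 messages m ∈ F_2^4.
For each, compute codeword c = mG in F_2^7, then tally its weight.
  m = 0000 → c = 0000000, weight = 0.
  m = 1000 → c = 0101100, weight = 3.
  m = 0100 → c = 1010100, weight = 3.
  m = 1100 → c = 1111000, weight = 4.
  m = 0010 → c = 0101101, weight = 4.
  m = 1010 → c = 0000001, weight = 1.
  m = 0110 → c = 1111001, weight = 5.
  m = 1110 → c = 1010101, weight = 4.
  m = 0001 → c = 1101111, weight = 6.
  m = 1001 → c = 1000011, weight = 3.
  m = 0101 → c = 0111011, weight = 5.
  m = 1101 → c = 0010111, weight = 4.
  m = 0011 → c = 1000010, weight = 2.
  m = 1011 → c = 1101110, weight = 5.
  m = 0111 → c = 0010110, weight = 3.
  m = 1111 → c = 0111010, weight = 4.
Tally weights:
  weight 0: 1 codewords.
  weight 1: 1 codewords.
  weight 2: 1 codewords.
  weight 3: 4 codewords.
  weight 4: 5 codewords.
  weight 5: 3 codewords.
  weight 6: 1 codewords.
Minimum distance d = smallest w > 0 with A_w > 0 = 1.
Sanity: Σ A_w = 16 = 2^4 = 16 ✓.


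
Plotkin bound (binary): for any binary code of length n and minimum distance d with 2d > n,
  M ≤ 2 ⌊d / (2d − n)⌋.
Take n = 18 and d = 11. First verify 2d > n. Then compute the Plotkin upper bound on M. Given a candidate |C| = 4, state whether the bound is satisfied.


Plotkin bound M ≤ 4; given |C| = 4 ≤ bound (satisfied).

Check applicability: 2d = 22, n = 18.
2d − n = 4 > 0, so Plotkin applies.
Compute d/(2d−n) = 11/4 ≈ 2.7500.
⌊d/(2d−n)⌋ = 2.
Plotkin bound: M ≤ 2·2 = 4.
Given |C| = 4, check: satisfied.
This |C| is at the Plotkin bound.


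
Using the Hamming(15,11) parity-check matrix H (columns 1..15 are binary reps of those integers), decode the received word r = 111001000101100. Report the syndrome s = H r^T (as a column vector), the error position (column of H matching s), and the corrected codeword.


s = (1, 1, 0, 1)^T, error position = 13, corrected codeword c = 111001000101000

Compute s = H r^T mod 2 one row at a time:
  s_1 = 0 + 0 + 1 + 0 + 1 + 1 + 0 + 0 = 3 ≡ 1 (mod 2).
  s_2 = 0 + 0 + 1 + 0 + 1 + 1 + 0 + 0 = 3 ≡ 1 (mod 2).
  s_3 = 1 + 1 + 1 + 0 + 1 + 0 + 0 + 0 = 4 ≡ 0 (mod 2).
  s_4 = 1 + 1 + 0 + 0 + 0 + 0 + 1 + 0 = 3 ≡ 1 (mod 2).
s = (1, 1, 0, 1)^T — this equals column 13 of H (binary 1101), so error is at position 13.
Correct: flip bit 13 of r = 111001000101100 to get c = 111001000101000.


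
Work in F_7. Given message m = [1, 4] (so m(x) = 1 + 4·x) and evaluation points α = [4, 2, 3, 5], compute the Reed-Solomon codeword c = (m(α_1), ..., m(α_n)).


c = [3, 2, 6, 0]

Message polynomial: m(x) = 1 + 4·x (mod 7).
For each evaluation point α_i, compute m(α_i) mod 7:
  α_1 = 4: Horner steps 4 → 3, so m(4) = 3.
  α_2 = 2: Horner steps 4 → 2, so m(2) = 2.
  α_3 = 3: Horner steps 4 → 6, so m(3) = 6.
  α_4 = 5: Horner steps 4 → 0, so m(5) = 0.
Codeword c = [3, 2, 6, 0] ∈ F_7^4.


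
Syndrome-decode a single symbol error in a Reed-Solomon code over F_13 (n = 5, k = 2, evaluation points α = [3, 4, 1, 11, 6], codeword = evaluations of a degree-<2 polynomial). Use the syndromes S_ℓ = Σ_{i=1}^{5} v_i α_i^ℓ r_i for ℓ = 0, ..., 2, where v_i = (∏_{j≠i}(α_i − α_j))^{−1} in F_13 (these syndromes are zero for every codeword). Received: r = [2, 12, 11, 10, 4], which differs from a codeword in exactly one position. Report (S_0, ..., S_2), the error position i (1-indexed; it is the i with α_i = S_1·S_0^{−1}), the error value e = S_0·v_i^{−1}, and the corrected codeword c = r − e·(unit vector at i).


S = (3, 9, 1), error at position 1, error magnitude e = 12, c = [3, 12, 11, 10, 4].

Step 1: column multipliers v_i = (∏_{j≠i}(α_i − α_j))^{−1} mod 13.
  i = 1 (α = 3): (3−4)(3−1)(3−11)(3−6) = (−1)·2·(−8)·(−3) = −48 ≡ 4, so v_1 = 4^{−1} = 10 (mod 13).
  i = 2 (α = 4): (4−3)(4−1)(4−11)(4−6) = 1·3·(−7)·(−2) = 42 ≡ 3, so v_2 = 3^{−1} = 9 (mod 13).
  i = 3 (α = 1): (1−3)(1−4)(1−11)(1−6) = (−2)·(−3)·(−10)·(−5) = 300 ≡ 1, so v_3 = 1^{−1} = 1 (mod 13).
  i = 4 (α = 11): (11−3)(11−4)(11−1)(11−6) = 8·7·10·5 = 2800 ≡ 5, so v_4 = 5^{−1} = 8 (mod 13).
  i = 5 (α = 6): (6−3)(6−4)(6−1)(6−11) = 3·2·5·(−5) = −150 ≡ 6, so v_5 = 6^{−1} = 11 (mod 13).
  v = [10, 9, 1, 8, 11].
Step 2: syndromes of r = [2, 12, 11, 10, 4] (all sums mod 13).
  S_0 = Σ v_i r_i = 10·2 + 9·12 + 1·11 + 8·10 + 11·4 = 263 ≡ 3.
  S_1 = Σ v_i α_i r_i = 10·3·2 + 9·4·12 + 1·1·11 + 8·11·10 + 11·6·4 = 1647 ≡ 9.
  α_i^2 mod 13 = [9, 3, 1, 4, 10].
  S_2 = Σ v_i α_i^2 r_i = 10·9·2 + 9·3·12 + 1·1·11 + 8·4·10 + 11·10·4 = 1275 ≡ 1.
  S = (3, 9, 1) ≠ 0, so r is not a codeword (an error is present).
Step 3: locate the error. For a single error e at position i, S_ℓ = v_i·e·α_i^ℓ, so α_err = S_1/S_0.
  S_0^{−1} = 3^{−1} = 9 (mod 13), so α_err = 9·9 = 81 ≡ 3 = α_1. Error position i = 1.
  Consistency check: S_2/S_1 = 1·3 = 3 ≡ 3 = α_err ✓ (single-error assumption holds).
Step 4: error magnitude e = S_0/v_1 = S_0·∏_{j≠1}(α_1 − α_j) = 3·4 = 12 ≡ 12 (mod 13).
Step 5: correct position 1: c_1 = r_1 − e = 2 − 12 ≡ 3 (mod 13). Hence c = [3, 12, 11, 10, 4].
  Check: interpolating c through the α_i gives m(x) = 2 + 9·x (degree < 2) with m(α_i) = c_i for every i, so c is indeed a codeword.


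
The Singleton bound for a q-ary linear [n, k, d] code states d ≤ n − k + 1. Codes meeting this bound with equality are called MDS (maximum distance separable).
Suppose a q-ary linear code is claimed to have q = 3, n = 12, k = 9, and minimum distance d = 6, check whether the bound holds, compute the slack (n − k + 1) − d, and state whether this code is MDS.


Singleton RHS = n − k + 1 = 4, slack = -2, bound violated (no such code; not MDS).

Singleton bound: d ≤ n − k + 1.
Here n = 12, k = 9, so n − k + 1 = 4.
Given d = 6, check d ≤ 4: NO.
Slack = (n − k + 1) − d = -2.
The slack is negative: d = 6 exceeds n − k + 1 = 4 by 2, so the Singleton bound is violated and no linear [12, 9, 6]_3 code can exist. In particular it is not MDS (MDS requires d = n − k + 1 exactly).
Description: the claimed parameters are [12, 9, 6]_3; such a code would be impossible (violates the Singleton bound).


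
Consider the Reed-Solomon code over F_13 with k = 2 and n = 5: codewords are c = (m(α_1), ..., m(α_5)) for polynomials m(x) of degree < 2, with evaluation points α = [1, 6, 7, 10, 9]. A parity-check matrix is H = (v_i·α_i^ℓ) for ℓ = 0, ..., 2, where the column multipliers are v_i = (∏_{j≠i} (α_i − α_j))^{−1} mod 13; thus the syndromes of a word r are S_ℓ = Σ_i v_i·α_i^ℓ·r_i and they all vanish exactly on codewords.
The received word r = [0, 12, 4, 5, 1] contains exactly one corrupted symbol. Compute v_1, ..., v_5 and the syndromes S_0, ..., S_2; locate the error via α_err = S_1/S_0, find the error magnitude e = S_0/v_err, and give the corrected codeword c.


S = (3, 4, 1), error at position 4, error magnitude e = 12, c = [0, 12, 4, 6, 1].

Step 1: column multipliers v_i = (∏_{j≠i}(α_i − α_j))^{−1} mod 13.
  i = 1 (α = 1): (1−6)(1−7)(1−10)(1−9) = (−5)·(−6)·(−9)·(−8) = 2160 ≡ 2, so v_1 = 2^{−1} = 7 (mod 13).
  i = 2 (α = 6): (6−1)(6−7)(6−10)(6−9) = 5·(−1)·(−4)·(−3) = −60 ≡ 5, so v_2 = 5^{−1} = 8 (mod 13).
  i = 3 (α = 7): (7−1)(7−6)(7−10)(7−9) = 6·1·(−3)·(−2) = 36 ≡ 10, so v_3 = 10^{−1} = 4 (mod 13).
  i = 4 (α = 10): (10−1)(10−6)(10−7)(10−9) = 9·4·3·1 = 108 ≡ 4, so v_4 = 4^{−1} = 10 (mod 13).
  i = 5 (α = 9): (9−1)(9−6)(9−7)(9−10) = 8·3·2·(−1) = −48 ≡ 4, so v_5 = 4^{−1} = 10 (mod 13).
  v = [7, 8, 4, 10, 10].
Step 2: syndromes of r = [0, 12, 4, 5, 1] (all sums mod 13).
  S_0 = Σ v_i r_i = 7·0 + 8·12 + 4·4 + 10·5 + 10·1 = 172 ≡ 3.
  S_1 = Σ v_i α_i r_i = 7·1·0 + 8·6·12 + 4·7·4 + 10·10·5 + 10·9·1 = 1278 ≡ 4.
  α_i^2 mod 13 = [1, 10, 10, 9, 3].
  S_2 = Σ v_i α_i^2 r_i = 7·1·0 + 8·10·12 + 4·10·4 + 10·9·5 + 10·3·1 = 1600 ≡ 1.
  S = (3, 4, 1) ≠ 0, so r is not a codeword (an error is present).
Step 3: locate the error. For a single error e at position i, S_ℓ = v_i·e·α_i^ℓ, so α_err = S_1/S_0.
  S_0^{−1} = 3^{−1} = 9 (mod 13), so α_err = 4·9 = 36 ≡ 10 = α_4. Error position i = 4.
  Consistency check: S_2/S_1 = 1·10 = 10 ≡ 10 = α_err ✓ (single-error assumption holds).
Step 4: error magnitude e = S_0/v_4 = S_0·∏_{j≠4}(α_4 − α_j) = 3·4 = 12 ≡ 12 (mod 13).
Step 5: correct position 4: c_4 = r_4 − e = 5 − 12 ≡ 6 (mod 13). Hence c = [0, 12, 4, 6, 1].
  Check: interpolating c through the α_i gives m(x) = 8 + 5·x (degree < 2) with m(α_i) = c_i for every i, so c is indeed a codeword.


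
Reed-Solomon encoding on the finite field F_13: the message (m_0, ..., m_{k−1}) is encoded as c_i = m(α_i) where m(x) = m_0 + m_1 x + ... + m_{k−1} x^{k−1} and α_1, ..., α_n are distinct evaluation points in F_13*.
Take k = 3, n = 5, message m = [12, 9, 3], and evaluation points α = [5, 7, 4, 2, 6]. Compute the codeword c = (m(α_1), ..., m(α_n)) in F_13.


c = [2, 1, 5, 3, 5]

Message polynomial: m(x) = 12 + 9·x + 3·x^2 (mod 13).
For each evaluation point α_i, compute m(α_i) mod 13:
  α_1 = 5: Horner steps 3 → 11 → 2, so m(5) = 2.
  α_2 = 7: Horner steps 3 → 4 → 1, so m(7) = 1.
  α_3 = 4: Horner steps 3 → 8 → 5, so m(4) = 5.
  α_4 = 2: Horner steps 3 → 2 → 3, so m(2) = 3.
  α_5 = 6: Horner steps 3 → 1 → 5, so m(6) = 5.
Codeword c = [2, 1, 5, 3, 5] ∈ F_13^5.


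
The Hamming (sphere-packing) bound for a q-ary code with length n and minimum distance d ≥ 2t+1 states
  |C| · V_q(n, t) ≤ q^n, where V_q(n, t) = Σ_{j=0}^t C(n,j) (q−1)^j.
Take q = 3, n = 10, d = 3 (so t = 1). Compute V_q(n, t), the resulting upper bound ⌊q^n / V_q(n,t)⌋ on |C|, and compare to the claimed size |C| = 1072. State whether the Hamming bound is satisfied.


V_q(n, t) = 21, q^n = 59049, Hamming bound = 2811, |C| = 1072 ≤ bound (satisfied).

Step 1: Compute V_q(n, t) = Σ_{j=0}^1 C(n, j) (q−1)^j.
  j = 0: C(10,0)·(2)^0 = 1·1 = 1.
  j = 1: C(10,1)·(2)^1 = 10·2 = 20.
  V_q(n, t) = 1 + 20 = 21.
Step 2: q^n = 3^10 = 59049.
Step 3: Hamming bound ⌊q^n / V_q(n,t)⌋ = ⌊59049/21⌋ = 2811.
Step 4: Compare |C| = 1072 to 2811: satisfied.
The claimed |C| lies below the Hamming bound.


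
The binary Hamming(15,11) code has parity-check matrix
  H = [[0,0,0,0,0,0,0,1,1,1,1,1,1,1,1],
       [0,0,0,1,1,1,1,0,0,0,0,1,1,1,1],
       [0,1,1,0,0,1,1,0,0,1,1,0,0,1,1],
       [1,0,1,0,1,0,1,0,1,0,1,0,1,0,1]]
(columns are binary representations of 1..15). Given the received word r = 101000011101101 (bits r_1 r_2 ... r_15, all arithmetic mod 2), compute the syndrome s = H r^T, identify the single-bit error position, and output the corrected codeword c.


s = (0, 1, 1, 1)^T, error position = 7, corrected codeword c = 101000111101101

Compute s = H r^T mod 2 one row at a time:
  s_1 = 1 + 1 + 1 + 0 + 1 + 1 + 0 + 1 = 6 ≡ 0 (mod 2).
  s_2 = 0 + 0 + 0 + 0 + 1 + 1 + 0 + 1 = 3 ≡ 1 (mod 2).
  s_3 = 0 + 1 + 0 + 0 + 1 + 0 + 0 + 1 = 3 ≡ 1 (mod 2).
  s_4 = 1 + 1 + 0 + 0 + 1 + 0 + 1 + 1 = 5 ≡ 1 (mod 2).
s = (0, 1, 1, 1)^T — this equals column 7 of H (binary 0111), so error is at position 7.
Correct: flip bit 7 of r = 101000011101101 to get c = 101000111101101.


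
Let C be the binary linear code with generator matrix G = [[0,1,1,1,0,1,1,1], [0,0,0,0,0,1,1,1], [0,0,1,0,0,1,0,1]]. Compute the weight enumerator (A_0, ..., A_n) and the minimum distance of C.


Weight distribution: A_0 = 1, A_2 = 1, A_3 = 4, A_4 = 1, A_6 = 1. Minimum distance d = 2.

Enumerate all 2^3 = 8 messages m ∈ F_2^3.
For each, compute codeword c = mG in F_2^8, then tally its weight.
  m = 000 → c = 00000000, weight = 0.
  m = 100 → c = 01110111, weight = 6.
  m = 010 → c = 00000111, weight = 3.
  m = 110 → c = 01110000, weight = 3.
  m = 001 → c = 00100101, weight = 3.
  m = 101 → c = 01010010, weight = 3.
  m = 011 → c = 00100010, weight = 2.
  m = 111 → c = 01010101, weight = 4.
Tally weights:
  weight 0: 1 codewords.
  weight 2: 1 codewords.
  weight 3: 4 codewords.
  weight 4: 1 codewords.
  weight 6: 1 codewords.
Minimum distance d = smallest w > 0 with A_w > 0 = 2.
Sanity: Σ A_w = 8 = 2^3 = 8 ✓.


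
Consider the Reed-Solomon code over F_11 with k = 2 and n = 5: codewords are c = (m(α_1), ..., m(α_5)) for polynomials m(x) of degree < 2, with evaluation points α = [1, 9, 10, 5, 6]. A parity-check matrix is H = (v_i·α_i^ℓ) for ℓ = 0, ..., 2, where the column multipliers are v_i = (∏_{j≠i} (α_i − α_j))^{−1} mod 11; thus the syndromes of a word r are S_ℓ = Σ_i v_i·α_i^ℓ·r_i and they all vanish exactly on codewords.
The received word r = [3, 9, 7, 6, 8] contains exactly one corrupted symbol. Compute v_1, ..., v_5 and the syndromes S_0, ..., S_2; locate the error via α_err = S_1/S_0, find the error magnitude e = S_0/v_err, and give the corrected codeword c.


S = (3, 7, 9), error at position 5, error magnitude e = 4, c = [3, 9, 7, 6, 4].

Step 1: column multipliers v_i = (∏_{j≠i}(α_i − α_j))^{−1} mod 11.
  i = 1 (α = 1): (1−9)(1−10)(1−5)(1−6) = (−8)·(−9)·(−4)·(−5) = 1440 ≡ 10, so v_1 = 10^{−1} = 10 (mod 11).
  i = 2 (α = 9): (9−1)(9−10)(9−5)(9−6) = 8·(−1)·4·3 = −96 ≡ 3, so v_2 = 3^{−1} = 4 (mod 11).
  i = 3 (α = 10): (10−1)(10−9)(10−5)(10−6) = 9·1·5·4 = 180 ≡ 4, so v_3 = 4^{−1} = 3 (mod 11).
  i = 4 (α = 5): (5−1)(5−9)(5−10)(5−6) = 4·(−4)·(−5)·(−1) = −80 ≡ 8, so v_4 = 8^{−1} = 7 (mod 11).
  i = 5 (α = 6): (6−1)(6−9)(6−10)(6−5) = 5·(−3)·(−4)·1 = 60 ≡ 5, so v_5 = 5^{−1} = 9 (mod 11).
  v = [10, 4, 3, 7, 9].
Step 2: syndromes of r = [3, 9, 7, 6, 8] (all sums mod 11).
  S_0 = Σ v_i r_i = 10·3 + 4·9 + 3·7 + 7·6 + 9·8 = 201 ≡ 3.
  S_1 = Σ v_i α_i r_i = 10·1·3 + 4·9·9 + 3·10·7 + 7·5·6 + 9·6·8 = 1206 ≡ 7.
  α_i^2 mod 11 = [1, 4, 1, 3, 3].
  S_2 = Σ v_i α_i^2 r_i = 10·1·3 + 4·4·9 + 3·1·7 + 7·3·6 + 9·3·8 = 537 ≡ 9.
  S = (3, 7, 9) ≠ 0, so r is not a codeword (an error is present).
Step 3: locate the error. For a single error e at position i, S_ℓ = v_i·e·α_i^ℓ, so α_err = S_1/S_0.
  S_0^{−1} = 3^{−1} = 4 (mod 11), so α_err = 7·4 = 28 ≡ 6 = α_5. Error position i = 5.
  Consistency check: S_2/S_1 = 9·8 = 72 ≡ 6 = α_err ✓ (single-error assumption holds).
Step 4: error magnitude e = S_0/v_5 = S_0·∏_{j≠5}(α_5 − α_j) = 3·5 = 15 ≡ 4 (mod 11).
Step 5: correct position 5: c_5 = r_5 − e = 8 − 4 ≡ 4 (mod 11). Hence c = [3, 9, 7, 6, 4].
  Check: interpolating c through the α_i gives m(x) = 5 + 9·x (degree < 2) with m(α_i) = c_i for every i, so c is indeed a codeword.


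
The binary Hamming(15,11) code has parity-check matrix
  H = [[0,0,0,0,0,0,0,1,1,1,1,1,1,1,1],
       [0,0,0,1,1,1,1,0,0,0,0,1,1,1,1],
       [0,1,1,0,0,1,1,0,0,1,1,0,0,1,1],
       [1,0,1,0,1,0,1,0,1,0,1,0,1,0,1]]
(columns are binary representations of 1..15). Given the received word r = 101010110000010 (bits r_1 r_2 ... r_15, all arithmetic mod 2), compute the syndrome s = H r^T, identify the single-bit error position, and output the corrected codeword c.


s = (0, 1, 1, 0)^T, error position = 6, corrected codeword c = 101011110000010

Compute s = H r^T mod 2 one row at a time:
  s_1 = 1 + 0 + 0 + 0 + 0 + 0 + 1 + 0 = 2 ≡ 0 (mod 2).
  s_2 = 0 + 1 + 0 + 1 + 0 + 0 + 1 + 0 = 3 ≡ 1 (mod 2).
  s_3 = 0 + 1 + 0 + 1 + 0 + 0 + 1 + 0 = 3 ≡ 1 (mod 2).
  s_4 = 1 + 1 + 1 + 1 + 0 + 0 + 0 + 0 = 4 ≡ 0 (mod 2).
s = (0, 1, 1, 0)^T — this equals column 6 of H (binary 0110), so error is at position 6.
Correct: flip bit 6 of r = 101010110000010 to get c = 101011110000010.


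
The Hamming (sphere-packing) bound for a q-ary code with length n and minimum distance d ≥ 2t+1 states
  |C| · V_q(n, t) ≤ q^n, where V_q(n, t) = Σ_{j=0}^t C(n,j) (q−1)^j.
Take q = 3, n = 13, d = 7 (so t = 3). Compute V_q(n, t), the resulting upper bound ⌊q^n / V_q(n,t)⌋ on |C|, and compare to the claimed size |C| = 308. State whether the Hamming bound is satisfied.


V_q(n, t) = 2627, q^n = 1594323, Hamming bound = 606, |C| = 308 ≤ bound (satisfied).

Step 1: Compute V_q(n, t) = Σ_{j=0}^3 C(n, j) (q−1)^j.
  j = 0: C(13,0)·(2)^0 = 1·1 = 1.
  j = 1: C(13,1)·(2)^1 = 13·2 = 26.
  j = 2: C(13,2)·(2)^2 = 78·4 = 312.
  j = 3: C(13,3)·(2)^3 = 286·8 = 2288.
  V_q(n, t) = 1 + 26 + 312 + 2288 = 2627.
Step 2: q^n = 3^13 = 1594323.
Step 3: Hamming bound ⌊q^n / V_q(n,t)⌋ = ⌊1594323/2627⌋ = 606.
Step 4: Compare |C| = 308 to 606: satisfied.
The claimed |C| lies below the Hamming bound.


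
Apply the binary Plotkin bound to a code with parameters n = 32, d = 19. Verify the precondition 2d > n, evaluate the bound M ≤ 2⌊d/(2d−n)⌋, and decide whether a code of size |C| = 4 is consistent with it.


Plotkin bound M ≤ 6; given |C| = 4 ≤ bound (satisfied).

Check applicability: 2d = 38, n = 32.
2d − n = 6 > 0, so Plotkin applies.
Compute d/(2d−n) = 19/6 ≈ 3.1667.
⌊d/(2d−n)⌋ = 3.
Plotkin bound: M ≤ 2·3 = 6.
Given |C| = 4, check: satisfied.
This |C| is below the Plotkin bound.


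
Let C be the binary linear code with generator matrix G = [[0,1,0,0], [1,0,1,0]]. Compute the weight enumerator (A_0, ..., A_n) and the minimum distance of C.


Weight distribution: A_0 = 1, A_1 = 1, A_2 = 1, A_3 = 1. Minimum distance d = 1.

Enumerate all 2^2 = 4 messages m ∈ F_2^2.
For each, compute codeword c = mG in F_2^4, then tally its weight.
  m = 00 → c = 0000, weight = 0.
  m = 10 → c = 0100, weight = 1.
  m = 01 → c = 1010, weight = 2.
  m = 11 → c = 1110, weight = 3.
Tally weights:
  weight 0: 1 codewords.
  weight 1: 1 codewords.
  weight 2: 1 codewords.
  weight 3: 1 codewords.
Minimum distance d = smallest w > 0 with A_w > 0 = 1.
Sanity: Σ A_w = 4 = 2^2 = 4 ✓.


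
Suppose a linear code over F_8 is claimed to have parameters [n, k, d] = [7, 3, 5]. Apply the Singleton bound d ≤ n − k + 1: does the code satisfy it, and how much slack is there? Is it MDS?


Singleton RHS = n − k + 1 = 5, slack = 0, bound satisfied, MDS.

Singleton bound: d ≤ n − k + 1.
Here n = 7, k = 3, so n − k + 1 = 5.
Given d = 5, check d ≤ 5: YES.
Slack = (n − k + 1) − d = 0.
The code is MDS (slack = 0).
Description: the claimed parameters are [7, 3, 5]_8; such a code would be MDS (meets Singleton bound).


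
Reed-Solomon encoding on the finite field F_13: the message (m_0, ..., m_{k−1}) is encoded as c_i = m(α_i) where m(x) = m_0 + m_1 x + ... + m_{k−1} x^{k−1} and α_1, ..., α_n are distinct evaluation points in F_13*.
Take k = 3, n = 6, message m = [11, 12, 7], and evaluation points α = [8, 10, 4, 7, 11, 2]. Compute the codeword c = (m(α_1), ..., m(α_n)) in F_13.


c = [9, 12, 2, 9, 2, 11]

Message polynomial: m(x) = 11 + 12·x + 7·x^2 (mod 13).
For each evaluation point α_i, compute m(α_i) mod 13:
  α_1 = 8: Horner steps 7 → 3 → 9, so m(8) = 9.
  α_2 = 10: Horner steps 7 → 4 → 12, so m(10) = 12.
  α_3 = 4: Horner steps 7 → 1 → 2, so m(4) = 2.
  α_4 = 7: Horner steps 7 → 9 → 9, so m(7) = 9.
  α_5 = 11: Horner steps 7 → 11 → 2, so m(11) = 2.
  α_6 = 2: Horner steps 7 → 0 → 11, so m(2) = 11.
Codeword c = [9, 12, 2, 9, 2, 11] ∈ F_13^6.


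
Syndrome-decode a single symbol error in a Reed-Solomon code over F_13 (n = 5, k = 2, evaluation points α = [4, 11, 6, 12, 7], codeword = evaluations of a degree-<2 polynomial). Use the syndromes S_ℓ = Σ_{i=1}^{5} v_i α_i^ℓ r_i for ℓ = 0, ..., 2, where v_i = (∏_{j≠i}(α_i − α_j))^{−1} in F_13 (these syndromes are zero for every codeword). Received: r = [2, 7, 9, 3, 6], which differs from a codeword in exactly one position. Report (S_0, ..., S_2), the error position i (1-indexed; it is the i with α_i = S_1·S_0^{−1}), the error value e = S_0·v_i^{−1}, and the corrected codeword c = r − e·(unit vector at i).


S = (2, 11, 2), error at position 4, error magnitude e = 12, c = [2, 7, 9, 4, 6].

Step 1: column multipliers v_i = (∏_{j≠i}(α_i − α_j))^{−1} mod 13.
  i = 1 (α = 4): (4−11)(4−6)(4−12)(4−7) = (−7)·(−2)·(−8)·(−3) = 336 ≡ 11, so v_1 = 11^{−1} = 6 (mod 13).
  i = 2 (α = 11): (11−4)(11−6)(11−12)(11−7) = 7·5·(−1)·4 = −140 ≡ 3, so v_2 = 3^{−1} = 9 (mod 13).
  i = 3 (α = 6): (6−4)(6−11)(6−12)(6−7) = 2·(−5)·(−6)·(−1) = −60 ≡ 5, so v_3 = 5^{−1} = 8 (mod 13).
  i = 4 (α = 12): (12−4)(12−11)(12−6)(12−7) = 8·1·6·5 = 240 ≡ 6, so v_4 = 6^{−1} = 11 (mod 13).
  i = 5 (α = 7): (7−4)(7−11)(7−6)(7−12) = 3·(−4)·1·(−5) = 60 ≡ 8, so v_5 = 8^{−1} = 5 (mod 13).
  v = [6, 9, 8, 11, 5].
Step 2: syndromes of r = [2, 7, 9, 3, 6] (all sums mod 13).
  S_0 = Σ v_i r_i = 6·2 + 9·7 + 8·9 + 11·3 + 5·6 = 210 ≡ 2.
  S_1 = Σ v_i α_i r_i = 6·4·2 + 9·11·7 + 8·6·9 + 11·12·3 + 5·7·6 = 1779 ≡ 11.
  α_i^2 mod 13 = [3, 4, 10, 1, 10].
  S_2 = Σ v_i α_i^2 r_i = 6·3·2 + 9·4·7 + 8·10·9 + 11·1·3 + 5·10·6 = 1341 ≡ 2.
  S = (2, 11, 2) ≠ 0, so r is not a codeword (an error is present).
Step 3: locate the error. For a single error e at position i, S_ℓ = v_i·e·α_i^ℓ, so α_err = S_1/S_0.
  S_0^{−1} = 2^{−1} = 7 (mod 13), so α_err = 11·7 = 77 ≡ 12 = α_4. Error position i = 4.
  Consistency check: S_2/S_1 = 2·6 = 12 ≡ 12 = α_err ✓ (single-error assumption holds).
Step 4: error magnitude e = S_0/v_4 = S_0·∏_{j≠4}(α_4 − α_j) = 2·6 = 12 ≡ 12 (mod 13).
Step 5: correct position 4: c_4 = r_4 − e = 3 − 12 ≡ 4 (mod 13). Hence c = [2, 7, 9, 4, 6].
  Check: interpolating c through the α_i gives m(x) = 1 + 10·x (degree < 2) with m(α_i) = c_i for every i, so c is indeed a codeword.


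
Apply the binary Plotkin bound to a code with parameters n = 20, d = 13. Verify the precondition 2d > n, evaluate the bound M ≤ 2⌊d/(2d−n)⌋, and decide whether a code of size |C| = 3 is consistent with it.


Plotkin bound M ≤ 4; given |C| = 3 ≤ bound (satisfied).

Check applicability: 2d = 26, n = 20.
2d − n = 6 > 0, so Plotkin applies.
Compute d/(2d−n) = 13/6 ≈ 2.1667.
⌊d/(2d−n)⌋ = 2.
Plotkin bound: M ≤ 2·2 = 4.
Given |C| = 3, check: satisfied.
This |C| is below the Plotkin bound.


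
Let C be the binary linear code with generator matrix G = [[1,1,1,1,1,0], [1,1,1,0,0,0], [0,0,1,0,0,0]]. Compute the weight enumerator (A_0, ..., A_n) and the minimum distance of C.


Weight distribution: A_0 = 1, A_1 = 1, A_2 = 2, A_3 = 2, A_4 = 1, A_5 = 1. Minimum distance d = 1.

Enumerate all 2^3 = 8 messages m ∈ F_2^3.
For each, compute codeword c = mG in F_2^6, then tally its weight.
  m = 000 → c = 000000, weight = 0.
  m = 100 → c = 111110, weight = 5.
  m = 010 → c = 111000, weight = 3.
  m = 110 → c = 000110, weight = 2.
  m = 001 → c = 001000, weight = 1.
  m = 101 → c = 110110, weight = 4.
  m = 011 → c = 110000, weight = 2.
  m = 111 → c = 001110, weight = 3.
Tally weights:
  weight 0: 1 codewords.
  weight 1: 1 codewords.
  weight 2: 2 codewords.
  weight 3: 2 codewords.
  weight 4: 1 codewords.
  weight 5: 1 codewords.
Minimum distance d = smallest w > 0 with A_w > 0 = 1.
Sanity: Σ A_w = 8 = 2^3 = 8 ✓.


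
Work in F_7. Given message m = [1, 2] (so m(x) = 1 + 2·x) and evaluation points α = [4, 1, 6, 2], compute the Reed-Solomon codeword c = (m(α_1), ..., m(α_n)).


c = [2, 3, 6, 5]

Message polynomial: m(x) = 1 + 2·x (mod 7).
For each evaluation point α_i, compute m(α_i) mod 7:
  α_1 = 4: Horner steps 2 → 2, so m(4) = 2.
  α_2 = 1: Horner steps 2 → 3, so m(1) = 3.
  α_3 = 6: Horner steps 2 → 6, so m(6) = 6.
  α_4 = 2: Horner steps 2 → 5, so m(2) = 5.
Codeword c = [2, 3, 6, 5] ∈ F_7^4.


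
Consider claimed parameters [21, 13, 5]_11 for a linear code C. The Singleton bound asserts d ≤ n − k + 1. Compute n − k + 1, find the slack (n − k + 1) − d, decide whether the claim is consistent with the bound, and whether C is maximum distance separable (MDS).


Singleton RHS = n − k + 1 = 9, slack = 4, bound satisfied, not MDS.

Singleton bound: d ≤ n − k + 1.
Here n = 21, k = 13, so n − k + 1 = 9.
Given d = 5, check d ≤ 9: YES.
Slack = (n − k + 1) − d = 4.
The code is NOT MDS (slack = 4 > 0).
Description: the claimed parameters are [21, 13, 5]_11; such a code would be non-MDS.


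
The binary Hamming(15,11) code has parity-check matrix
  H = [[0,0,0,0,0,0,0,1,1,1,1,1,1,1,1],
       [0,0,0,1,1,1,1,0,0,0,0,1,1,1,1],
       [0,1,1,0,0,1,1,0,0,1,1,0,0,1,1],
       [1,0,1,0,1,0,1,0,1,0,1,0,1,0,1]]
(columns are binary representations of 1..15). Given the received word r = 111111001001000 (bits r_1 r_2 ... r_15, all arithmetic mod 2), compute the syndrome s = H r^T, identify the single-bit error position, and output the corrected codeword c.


s = (0, 0, 1, 0)^T, error position = 2, corrected codeword c = 101111001001000

Compute s = H r^T mod 2 one row at a time:
  s_1 = 0 + 1 + 0 + 0 + 1 + 0 + 0 + 0 = 2 ≡ 0 (mod 2).
  s_2 = 1 + 1 + 1 + 0 + 1 + 0 + 0 + 0 = 4 ≡ 0 (mod 2).
  s_3 = 1 + 1 + 1 + 0 + 0 + 0 + 0 + 0 = 3 ≡ 1 (mod 2).
  s_4 = 1 + 1 + 1 + 0 + 1 + 0 + 0 + 0 = 4 ≡ 0 (mod 2).
s = (0, 0, 1, 0)^T — this equals column 2 of H (binary 0010), so error is at position 2.
Correct: flip bit 2 of r = 111111001001000 to get c = 101111001001000.


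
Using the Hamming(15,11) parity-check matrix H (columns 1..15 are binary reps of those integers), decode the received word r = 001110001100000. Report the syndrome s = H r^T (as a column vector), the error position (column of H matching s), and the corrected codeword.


s = (0, 0, 0, 1)^T, error position = 1, corrected codeword c = 101110001100000

Compute s = H r^T mod 2 one row at a time:
  s_1 = 0 + 1 + 1 + 0 + 0 + 0 + 0 + 0 = 2 ≡ 0 (mod 2).
  s_2 = 1 + 1 + 0 + 0 + 0 + 0 + 0 + 0 = 2 ≡ 0 (mod 2).
  s_3 = 0 + 1 + 0 + 0 + 1 + 0 + 0 + 0 = 2 ≡ 0 (mod 2).
  s_4 = 0 + 1 + 1 + 0 + 1 + 0 + 0 + 0 = 3 ≡ 1 (mod 2).
s = (0, 0, 0, 1)^T — this equals column 1 of H (binary 0001), so error is at position 1.
Correct: flip bit 1 of r = 001110001100000 to get c = 101110001100000.


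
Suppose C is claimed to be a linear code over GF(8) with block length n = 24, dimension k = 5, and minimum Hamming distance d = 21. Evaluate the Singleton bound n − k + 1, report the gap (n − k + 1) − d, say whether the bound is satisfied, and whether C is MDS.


Singleton RHS = n − k + 1 = 20, slack = -1, bound violated (no such code; not MDS).

Singleton bound: d ≤ n − k + 1.
Here n = 24, k = 5, so n − k + 1 = 20.
Given d = 21, check d ≤ 20: NO.
Slack = (n − k + 1) − d = -1.
The slack is negative: d = 21 exceeds n − k + 1 = 20 by 1, so the Singleton bound is violated and no linear [24, 5, 21]_8 code can exist. In particular it is not MDS (MDS requires d = n − k + 1 exactly).
Description: the claimed parameters are [24, 5, 21]_8; such a code would be impossible (violates the Singleton bound).


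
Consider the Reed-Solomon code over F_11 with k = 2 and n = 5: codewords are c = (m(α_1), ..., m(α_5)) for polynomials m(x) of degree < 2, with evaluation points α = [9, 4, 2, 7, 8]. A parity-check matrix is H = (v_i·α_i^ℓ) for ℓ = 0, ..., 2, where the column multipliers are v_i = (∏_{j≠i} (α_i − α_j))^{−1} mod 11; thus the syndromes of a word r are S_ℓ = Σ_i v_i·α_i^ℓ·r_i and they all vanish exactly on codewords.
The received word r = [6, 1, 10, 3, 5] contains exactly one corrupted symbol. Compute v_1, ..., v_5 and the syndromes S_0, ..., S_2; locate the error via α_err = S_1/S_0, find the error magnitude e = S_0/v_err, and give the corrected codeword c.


S = (4, 6, 9), error at position 4, error magnitude e = 10, c = [6, 1, 10, 4, 5].

Step 1: column multipliers v_i = (∏_{j≠i}(α_i − α_j))^{−1} mod 11.
  i = 1 (α = 9): (9−4)(9−2)(9−7)(9−8) = 5·7·2·1 = 70 ≡ 4, so v_1 = 4^{−1} = 3 (mod 11).
  i = 2 (α = 4): (4−9)(4−2)(4−7)(4−8) = (−5)·2·(−3)·(−4) = −120 ≡ 1, so v_2 = 1^{−1} = 1 (mod 11).
  i = 3 (α = 2): (2−9)(2−4)(2−7)(2−8) = (−7)·(−2)·(−5)·(−6) = 420 ≡ 2, so v_3 = 2^{−1} = 6 (mod 11).
  i = 4 (α = 7): (7−9)(7−4)(7−2)(7−8) = (−2)·3·5·(−1) = 30 ≡ 8, so v_4 = 8^{−1} = 7 (mod 11).
  i = 5 (α = 8): (8−9)(8−4)(8−2)(8−7) = (−1)·4·6·1 = −24 ≡ 9, so v_5 = 9^{−1} = 5 (mod 11).
  v = [3, 1, 6, 7, 5].
Step 2: syndromes of r = [6, 1, 10, 3, 5] (all sums mod 11).
  S_0 = Σ v_i r_i = 3·6 + 1·1 + 6·10 + 7·3 + 5·5 = 125 ≡ 4.
  S_1 = Σ v_i α_i r_i = 3·9·6 + 1·4·1 + 6·2·10 + 7·7·3 + 5·8·5 = 633 ≡ 6.
  α_i^2 mod 11 = [4, 5, 4, 5, 9].
  S_2 = Σ v_i α_i^2 r_i = 3·4·6 + 1·5·1 + 6·4·10 + 7·5·3 + 5·9·5 = 647 ≡ 9.
  S = (4, 6, 9) ≠ 0, so r is not a codeword (an error is present).
Step 3: locate the error. For a single error e at position i, S_ℓ = v_i·e·α_i^ℓ, so α_err = S_1/S_0.
  S_0^{−1} = 4^{−1} = 3 (mod 11), so α_err = 6·3 = 18 ≡ 7 = α_4. Error position i = 4.
  Consistency check: S_2/S_1 = 9·2 = 18 ≡ 7 = α_err ✓ (single-error assumption holds).
Step 4: error magnitude e = S_0/v_4 = S_0·∏_{j≠4}(α_4 − α_j) = 4·8 = 32 ≡ 10 (mod 11).
Step 5: correct position 4: c_4 = r_4 − e = 3 − 10 ≡ 4 (mod 11). Hence c = [6, 1, 10, 4, 5].
  Check: interpolating c through the α_i gives m(x) = 8 + 1·x (degree < 2) with m(α_i) = c_i for every i, so c is indeed a codeword.
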